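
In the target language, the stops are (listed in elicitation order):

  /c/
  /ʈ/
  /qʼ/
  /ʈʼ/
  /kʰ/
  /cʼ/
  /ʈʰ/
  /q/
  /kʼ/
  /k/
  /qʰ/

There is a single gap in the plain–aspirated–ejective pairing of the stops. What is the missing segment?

/cʰ/

retroflex: plain /ʈ/, aspirated /ʈʰ/, ejective /ʈʼ/.
palatal: plain /c/, aspirated —, ejective /cʼ/.
velar: plain /k/, aspirated /kʰ/, ejective /kʼ/.
uvular: plain /q/, aspirated /qʰ/, ejective /qʼ/.
The palatal row has no aspirated member, so the gap is the aspirated palatal stop /cʰ/.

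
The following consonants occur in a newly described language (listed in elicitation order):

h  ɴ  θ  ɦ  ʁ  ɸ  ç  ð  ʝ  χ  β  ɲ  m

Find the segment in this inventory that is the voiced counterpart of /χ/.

/χ/ is a voiceless uvular fricative.
The voiced counterpart is a voiced uvular fricative — in this inventory, /ʁ/.

/ʁ/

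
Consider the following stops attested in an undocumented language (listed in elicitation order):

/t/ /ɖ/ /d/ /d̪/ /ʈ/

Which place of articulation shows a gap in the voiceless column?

dental

dental: voiceless —, voiced /d̪/.
alveolar: voiceless /t/, voiced /d/.
retroflex: voiceless /ʈ/, voiced /ɖ/.
Every place of articulation has a voiceless member except dental, where /t̪/ would be expected.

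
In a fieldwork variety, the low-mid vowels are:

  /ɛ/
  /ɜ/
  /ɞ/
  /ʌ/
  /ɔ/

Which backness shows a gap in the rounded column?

front

backness          unrounded  rounded 
front             ɛ         —       
central           ɜ         ɞ       
back              ʌ         ɔ       
Every backness has a rounded member except front, where /œ/ would be expected.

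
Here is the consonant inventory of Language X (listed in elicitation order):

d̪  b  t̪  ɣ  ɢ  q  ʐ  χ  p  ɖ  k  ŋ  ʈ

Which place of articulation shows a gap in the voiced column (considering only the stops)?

place of articulation  voiceless  voiced  
bilabial          p         b       
dental            t̪        d̪      
retroflex         ʈ         ɖ       
velar             k         —       
uvular            q         ɢ       
Every place of articulation has a voiced member except velar, where /ɡ/ would be expected.

velar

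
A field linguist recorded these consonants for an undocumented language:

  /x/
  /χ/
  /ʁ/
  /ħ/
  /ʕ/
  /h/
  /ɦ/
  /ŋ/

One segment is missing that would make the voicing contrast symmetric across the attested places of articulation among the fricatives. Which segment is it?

/ɣ/

Voiceless: /x/ (velar), /χ/ (uvular), /ħ/ (pharyngeal), /h/ (glottal).
Voiced: /ʁ/ (uvular), /ʕ/ (pharyngeal), /ɦ/ (glottal).
The velar row has no voiced member, so the gap is the voiced velar fricative /ɣ/.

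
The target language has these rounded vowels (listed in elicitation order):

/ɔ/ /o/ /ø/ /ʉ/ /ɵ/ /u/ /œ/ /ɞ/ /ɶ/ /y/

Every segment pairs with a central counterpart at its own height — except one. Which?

High: /y/ ~ /ʉ/ ~ /u/
High-mid: /ø/ ~ /ɵ/ ~ /o/
Low-mid: /œ/ ~ /ɞ/ ~ /ɔ/
Low: only /ɶ/ (front); no central partner.
So /ɶ/ is the unpaired segment.

/ɶ/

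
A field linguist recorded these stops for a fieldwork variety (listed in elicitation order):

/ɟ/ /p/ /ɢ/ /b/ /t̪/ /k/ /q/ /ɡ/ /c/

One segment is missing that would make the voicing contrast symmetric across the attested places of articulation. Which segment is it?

/d̪/

bilabial: voiceless /p/, voiced /b/.
dental: voiceless /t̪/, voiced —.
palatal: voiceless /c/, voiced /ɟ/.
velar: voiceless /k/, voiced /ɡ/.
uvular: voiceless /q/, voiced /ɢ/.
The dental row has no voiced member, so the gap is the voiced dental stop /d̪/.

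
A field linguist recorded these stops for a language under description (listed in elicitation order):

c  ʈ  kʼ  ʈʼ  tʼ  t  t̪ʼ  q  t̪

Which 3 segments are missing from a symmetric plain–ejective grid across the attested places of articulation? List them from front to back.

Plain: /t̪/ (dental), /t/ (alveolar), /ʈ/ (retroflex), /c/ (palatal), /q/ (uvular).
Ejective: /t̪ʼ/ (dental), /tʼ/ (alveolar), /ʈʼ/ (retroflex), /kʼ/ (velar).
Gaps, from front to back: palatal lacks ejective (/cʼ/); velar lacks plain (/k/); uvular lacks ejective (/qʼ/).

/cʼ/, /k/, /qʼ/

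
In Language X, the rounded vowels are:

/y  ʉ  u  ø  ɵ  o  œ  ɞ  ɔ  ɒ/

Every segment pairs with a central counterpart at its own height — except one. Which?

High: /y/ ~ /ʉ/ ~ /u/
High-mid: /ø/ ~ /ɵ/ ~ /o/
Low-mid: /œ/ ~ /ɞ/ ~ /ɔ/
Low: only /ɒ/ (back); no central partner.
So /ɒ/ is the unpaired segment.

/ɒ/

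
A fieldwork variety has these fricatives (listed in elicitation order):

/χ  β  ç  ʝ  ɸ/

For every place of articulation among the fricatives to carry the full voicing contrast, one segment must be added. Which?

bilabial: voiceless /ɸ/, voiced /β/.
palatal: voiceless /ç/, voiced /ʝ/.
uvular: voiceless /χ/, voiced —.
The uvular row has no voiced member, so the gap is the voiced uvular fricative /ʁ/.

/ʁ/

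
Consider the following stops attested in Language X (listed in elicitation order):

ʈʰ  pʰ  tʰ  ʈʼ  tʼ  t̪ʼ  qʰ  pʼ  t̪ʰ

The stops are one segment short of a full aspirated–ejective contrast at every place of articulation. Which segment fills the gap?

/qʼ/

place of articulation  aspirated  ejective
bilabial          pʰ        pʼ      
dental            t̪ʰ       t̪ʼ     
alveolar          tʰ        tʼ      
retroflex         ʈʰ        ʈʼ      
uvular            qʰ        —       
The uvular row has no ejective member, so the gap is the ejective uvular stop /qʼ/.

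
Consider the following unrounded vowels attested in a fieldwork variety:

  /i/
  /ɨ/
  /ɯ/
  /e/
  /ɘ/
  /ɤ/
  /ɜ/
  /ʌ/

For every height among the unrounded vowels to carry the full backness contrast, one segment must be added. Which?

height            front     central   back    
high              i         ɨ         ɯ       
high-mid          e         ɘ         ɤ       
low-mid           —         ɜ         ʌ       
The low-mid row has no front member, so the gap is the low-mid front unrounded vowel /ɛ/.

/ɛ/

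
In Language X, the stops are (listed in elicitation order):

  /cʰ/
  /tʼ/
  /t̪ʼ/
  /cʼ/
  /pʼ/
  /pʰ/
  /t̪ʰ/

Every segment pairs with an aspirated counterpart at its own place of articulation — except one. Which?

/tʼ/

Bilabial: /pʰ/ ~ /pʼ/
Dental: /t̪ʰ/ ~ /t̪ʼ/
Palatal: /cʰ/ ~ /cʼ/
Alveolar: only /tʼ/ (ejective); no aspirated partner.
So /tʼ/ is the unpaired segment.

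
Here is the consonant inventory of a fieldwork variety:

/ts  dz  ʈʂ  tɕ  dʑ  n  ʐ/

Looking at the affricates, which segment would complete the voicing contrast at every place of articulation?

/ɖʐ/

alveolar: voiceless /ts/, voiced /dz/.
retroflex: voiceless /ʈʂ/, voiced —.
alveolo-palatal: voiceless /tɕ/, voiced /dʑ/.
The retroflex row has no voiced member, so the gap is the voiced retroflex affricate /ɖʐ/.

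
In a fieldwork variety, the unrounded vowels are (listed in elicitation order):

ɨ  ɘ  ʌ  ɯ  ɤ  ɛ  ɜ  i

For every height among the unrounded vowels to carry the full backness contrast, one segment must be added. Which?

Front: /i/ (high), /ɛ/ (low-mid).
Central: /ɨ/ (high), /ɘ/ (high-mid), /ɜ/ (low-mid).
Back: /ɯ/ (high), /ɤ/ (high-mid), /ʌ/ (low-mid).
The high-mid row has no front member, so the gap is the high-mid front unrounded vowel /e/.

/e/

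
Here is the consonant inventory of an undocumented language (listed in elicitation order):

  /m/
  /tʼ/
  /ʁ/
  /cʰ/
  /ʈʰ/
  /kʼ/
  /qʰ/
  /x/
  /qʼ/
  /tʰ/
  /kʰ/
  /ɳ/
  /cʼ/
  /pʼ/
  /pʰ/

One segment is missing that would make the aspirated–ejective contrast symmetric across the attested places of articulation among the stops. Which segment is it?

/ʈʼ/

place of articulation  aspirated  ejective
bilabial          pʰ        pʼ      
alveolar          tʰ        tʼ      
retroflex         ʈʰ        —       
palatal           cʰ        cʼ      
velar             kʰ        kʼ      
uvular            qʰ        qʼ      
The retroflex row has no ejective member, so the gap is the ejective retroflex stop /ʈʼ/.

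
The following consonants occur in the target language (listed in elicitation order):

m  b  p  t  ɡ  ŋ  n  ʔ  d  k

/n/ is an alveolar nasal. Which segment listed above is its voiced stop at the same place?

The voiced stop at the same place is a voiced alveolar stop — in this inventory, /d/.

/d/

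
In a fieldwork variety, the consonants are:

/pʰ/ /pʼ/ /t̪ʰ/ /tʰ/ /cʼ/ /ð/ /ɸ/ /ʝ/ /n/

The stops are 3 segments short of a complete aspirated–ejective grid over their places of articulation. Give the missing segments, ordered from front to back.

/t̪ʼ/, /tʼ/, /cʰ/

place of articulation  aspirated  ejective
bilabial          pʰ        pʼ      
dental            t̪ʰ       —       
alveolar          tʰ        —       
palatal           —         cʼ      
Gaps, from front to back: dental lacks ejective (/t̪ʼ/); alveolar lacks ejective (/tʼ/); palatal lacks aspirated (/cʰ/).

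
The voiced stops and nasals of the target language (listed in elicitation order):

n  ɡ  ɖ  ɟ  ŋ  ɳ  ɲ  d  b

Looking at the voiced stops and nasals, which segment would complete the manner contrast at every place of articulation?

place of articulation  oral stop  nasal   
bilabial          b         —       
alveolar          d         n       
retroflex         ɖ         ɳ       
palatal           ɟ         ɲ       
velar             ɡ         ŋ       
The bilabial row has no nasal member, so the gap is the bilabial nasal /m/.

/m/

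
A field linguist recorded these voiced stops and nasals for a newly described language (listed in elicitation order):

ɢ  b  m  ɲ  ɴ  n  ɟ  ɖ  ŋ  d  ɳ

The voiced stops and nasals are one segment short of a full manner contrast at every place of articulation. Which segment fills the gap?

Oral stop: /b/ (bilabial), /d/ (alveolar), /ɖ/ (retroflex), /ɟ/ (palatal), /ɢ/ (uvular).
Nasal: /m/ (bilabial), /n/ (alveolar), /ɳ/ (retroflex), /ɲ/ (palatal), /ŋ/ (velar), /ɴ/ (uvular).
The velar row has no oral stop member, so the gap is the velar oral stop /ɡ/.

/ɡ/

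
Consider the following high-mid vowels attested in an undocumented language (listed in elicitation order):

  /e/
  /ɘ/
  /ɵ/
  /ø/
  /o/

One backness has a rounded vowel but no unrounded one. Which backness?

Unrounded: /e/ (front), /ɘ/ (central).
Rounded: /ø/ (front), /ɵ/ (central), /o/ (back).
Every backness has an unrounded member except back, where /ɤ/ would be expected.

back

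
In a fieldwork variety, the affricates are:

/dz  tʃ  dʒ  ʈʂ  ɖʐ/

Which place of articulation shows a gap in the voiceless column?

alveolar

Voiceless: /tʃ/ (postalveolar), /ʈʂ/ (retroflex).
Voiced: /dz/ (alveolar), /dʒ/ (postalveolar), /ɖʐ/ (retroflex).
Every place of articulation has a voiceless member except alveolar, where /ts/ would be expected.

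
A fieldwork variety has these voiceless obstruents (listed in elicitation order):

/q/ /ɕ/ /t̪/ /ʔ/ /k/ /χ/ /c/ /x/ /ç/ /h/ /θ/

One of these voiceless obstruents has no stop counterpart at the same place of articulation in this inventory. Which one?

Dental: /t̪/ ~ /θ/
Palatal: /c/ ~ /ç/
Velar: /k/ ~ /x/
Uvular: /q/ ~ /χ/
Glottal: /ʔ/ ~ /h/
Alveolo-palatal: only /ɕ/ (fricative); no stop partner.
So /ɕ/ is the unpaired segment.

/ɕ/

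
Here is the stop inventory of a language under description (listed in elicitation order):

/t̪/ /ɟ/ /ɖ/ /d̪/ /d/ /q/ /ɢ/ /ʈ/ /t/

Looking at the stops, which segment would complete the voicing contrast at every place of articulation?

dental: voiceless /t̪/, voiced /d̪/.
alveolar: voiceless /t/, voiced /d/.
retroflex: voiceless /ʈ/, voiced /ɖ/.
palatal: voiceless —, voiced /ɟ/.
uvular: voiceless /q/, voiced /ɢ/.
The palatal row has no voiceless member, so the gap is the voiceless palatal stop /c/.

/c/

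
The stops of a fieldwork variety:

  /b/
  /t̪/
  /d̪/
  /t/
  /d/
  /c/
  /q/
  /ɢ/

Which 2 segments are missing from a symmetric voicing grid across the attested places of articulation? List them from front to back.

/p/, /ɟ/

place of articulation  voiceless  voiced  
bilabial          —         b       
dental            t̪        d̪      
alveolar          t         d       
palatal           c         —       
uvular            q         ɢ       
Gaps, from front to back: bilabial lacks voiceless (/p/); palatal lacks voiced (/ɟ/).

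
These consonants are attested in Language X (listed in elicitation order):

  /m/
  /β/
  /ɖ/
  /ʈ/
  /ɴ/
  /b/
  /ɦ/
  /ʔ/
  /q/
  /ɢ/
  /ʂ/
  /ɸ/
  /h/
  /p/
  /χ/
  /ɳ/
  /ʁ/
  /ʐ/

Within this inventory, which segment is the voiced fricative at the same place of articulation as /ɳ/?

/ɳ/ is a retroflex nasal.
The voiced fricative at the same place is a voiced retroflex fricative — in this inventory, /ʐ/.

/ʐ/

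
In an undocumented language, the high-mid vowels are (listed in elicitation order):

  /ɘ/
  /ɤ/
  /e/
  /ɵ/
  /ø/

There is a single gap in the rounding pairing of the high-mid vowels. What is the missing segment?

/o/

backness          unrounded  rounded 
front             e         ø       
central           ɘ         ɵ       
back              ɤ         —       
The back row has no rounded member, so the gap is the back rounded vowel /o/.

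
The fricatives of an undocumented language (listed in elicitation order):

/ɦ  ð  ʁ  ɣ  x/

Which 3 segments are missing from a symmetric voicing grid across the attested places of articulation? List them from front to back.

Voiceless: /x/ (velar).
Voiced: /ð/ (dental), /ɣ/ (velar), /ʁ/ (uvular), /ɦ/ (glottal).
Gaps, from front to back: dental lacks voiceless (/θ/); uvular lacks voiceless (/χ/); glottal lacks voiceless (/h/).

/θ/, /χ/, /h/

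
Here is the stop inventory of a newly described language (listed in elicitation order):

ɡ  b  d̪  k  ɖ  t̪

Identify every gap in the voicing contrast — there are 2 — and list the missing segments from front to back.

/p/, /ʈ/

place of articulation  voiceless  voiced  
bilabial          —         b       
dental            t̪        d̪      
retroflex         —         ɖ       
velar             k         ɡ       
Gaps, from front to back: bilabial lacks voiceless (/p/); retroflex lacks voiceless (/ʈ/).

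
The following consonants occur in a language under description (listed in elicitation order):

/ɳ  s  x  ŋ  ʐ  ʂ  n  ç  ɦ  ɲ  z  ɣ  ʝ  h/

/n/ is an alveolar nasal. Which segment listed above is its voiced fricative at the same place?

/z/

The voiced fricative at the same place is a voiced alveolar fricative — in this inventory, /z/.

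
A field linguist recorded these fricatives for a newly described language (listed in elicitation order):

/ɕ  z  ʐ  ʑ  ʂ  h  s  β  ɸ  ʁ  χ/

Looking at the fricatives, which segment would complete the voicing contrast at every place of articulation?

Voiceless: /ɸ/ (bilabial), /s/ (alveolar), /ʂ/ (retroflex), /ɕ/ (alveolo-palatal), /χ/ (uvular), /h/ (glottal).
Voiced: /β/ (bilabial), /z/ (alveolar), /ʐ/ (retroflex), /ʑ/ (alveolo-palatal), /ʁ/ (uvular).
The glottal row has no voiced member, so the gap is the voiced glottal fricative /ɦ/.

/ɦ/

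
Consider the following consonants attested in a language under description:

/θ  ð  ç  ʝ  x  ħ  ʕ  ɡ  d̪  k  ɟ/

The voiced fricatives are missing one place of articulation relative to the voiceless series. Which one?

velar

place of articulation  voiceless  voiced  
dental            θ         ð       
palatal           ç         ʝ       
velar             x         —       
pharyngeal        ħ         ʕ       
Every place of articulation has a voiced member except velar, where /ɣ/ would be expected.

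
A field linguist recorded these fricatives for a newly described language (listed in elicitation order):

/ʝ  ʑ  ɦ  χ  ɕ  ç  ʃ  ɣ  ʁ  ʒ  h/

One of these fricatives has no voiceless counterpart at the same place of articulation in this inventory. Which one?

/ɣ/

Postalveolar: /ʃ/ ~ /ʒ/
Alveolo-palatal: /ɕ/ ~ /ʑ/
Palatal: /ç/ ~ /ʝ/
Uvular: /χ/ ~ /ʁ/
Glottal: /h/ ~ /ɦ/
Velar: only /ɣ/ (voiced); no voiceless partner.
So /ɣ/ is the unpaired segment.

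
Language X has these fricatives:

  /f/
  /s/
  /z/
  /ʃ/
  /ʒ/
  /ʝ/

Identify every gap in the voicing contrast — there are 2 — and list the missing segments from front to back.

/v/, /ç/

labiodental: voiceless /f/, voiced —.
alveolar: voiceless /s/, voiced /z/.
postalveolar: voiceless /ʃ/, voiced /ʒ/.
palatal: voiceless —, voiced /ʝ/.
Gaps, from front to back: labiodental lacks voiced (/v/); palatal lacks voiceless (/ç/).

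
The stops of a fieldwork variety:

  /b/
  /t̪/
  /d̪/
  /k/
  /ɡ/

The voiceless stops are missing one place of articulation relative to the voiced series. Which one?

bilabial

place of articulation  voiceless  voiced  
bilabial          —         b       
dental            t̪        d̪      
velar             k         ɡ       
Every place of articulation has a voiceless member except bilabial, where /p/ would be expected.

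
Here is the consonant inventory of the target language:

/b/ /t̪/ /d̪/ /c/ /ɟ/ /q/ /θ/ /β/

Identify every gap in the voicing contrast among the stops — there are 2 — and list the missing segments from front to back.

bilabial: voiceless —, voiced /b/.
dental: voiceless /t̪/, voiced /d̪/.
palatal: voiceless /c/, voiced /ɟ/.
uvular: voiceless /q/, voiced —.
Gaps, from front to back: bilabial lacks voiceless (/p/); uvular lacks voiced (/ɢ/).

/p/, /ɢ/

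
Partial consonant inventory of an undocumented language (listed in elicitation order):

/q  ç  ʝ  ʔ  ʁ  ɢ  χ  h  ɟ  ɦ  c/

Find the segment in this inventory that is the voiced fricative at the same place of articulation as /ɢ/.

/ʁ/

/ɢ/ is a voiced uvular stop.
The voiced fricative at the same place is a voiced uvular fricative — in this inventory, /ʁ/.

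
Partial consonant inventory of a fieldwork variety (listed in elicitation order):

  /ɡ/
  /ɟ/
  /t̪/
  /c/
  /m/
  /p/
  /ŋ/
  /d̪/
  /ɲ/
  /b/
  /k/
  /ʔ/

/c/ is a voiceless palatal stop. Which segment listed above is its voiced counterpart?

The voiced counterpart is a voiced palatal stop — in this inventory, /ɟ/.

/ɟ/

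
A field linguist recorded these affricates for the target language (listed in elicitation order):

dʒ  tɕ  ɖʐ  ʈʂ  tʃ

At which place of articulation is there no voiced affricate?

place of articulation  voiceless  voiced  
postalveolar      tʃ        dʒ      
retroflex         ʈʂ        ɖʐ      
alveolo-palatal   tɕ        —       
Every place of articulation has a voiced member except alveolo-palatal, where /dʑ/ would be expected.

alveolo-palatal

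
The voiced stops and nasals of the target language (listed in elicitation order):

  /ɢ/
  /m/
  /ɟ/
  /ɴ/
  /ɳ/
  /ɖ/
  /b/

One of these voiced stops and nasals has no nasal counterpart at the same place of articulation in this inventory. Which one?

/ɟ/

Bilabial: /b/ ~ /m/
Retroflex: /ɖ/ ~ /ɳ/
Uvular: /ɢ/ ~ /ɴ/
Palatal: only /ɟ/ (oral stop); no nasal partner.
So /ɟ/ is the unpaired segment.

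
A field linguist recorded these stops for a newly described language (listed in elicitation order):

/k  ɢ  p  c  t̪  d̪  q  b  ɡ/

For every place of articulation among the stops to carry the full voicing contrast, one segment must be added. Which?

Voiceless: /p/ (bilabial), /t̪/ (dental), /c/ (palatal), /k/ (velar), /q/ (uvular).
Voiced: /b/ (bilabial), /d̪/ (dental), /ɡ/ (velar), /ɢ/ (uvular).
The palatal row has no voiced member, so the gap is the voiced palatal stop /ɟ/.

/ɟ/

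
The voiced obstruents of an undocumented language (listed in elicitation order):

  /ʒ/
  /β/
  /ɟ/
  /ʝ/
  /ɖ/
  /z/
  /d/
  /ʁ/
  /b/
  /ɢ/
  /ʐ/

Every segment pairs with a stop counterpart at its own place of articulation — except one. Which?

/ʒ/

Bilabial: /b/ ~ /β/
Alveolar: /d/ ~ /z/
Retroflex: /ɖ/ ~ /ʐ/
Palatal: /ɟ/ ~ /ʝ/
Uvular: /ɢ/ ~ /ʁ/
Postalveolar: only /ʒ/ (fricative); no stop partner.
So /ʒ/ is the unpaired segment.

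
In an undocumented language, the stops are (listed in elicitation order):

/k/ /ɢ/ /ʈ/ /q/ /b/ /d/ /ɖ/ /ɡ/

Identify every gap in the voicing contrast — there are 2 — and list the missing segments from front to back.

/p/, /t/

Voiceless: /ʈ/ (retroflex), /k/ (velar), /q/ (uvular).
Voiced: /b/ (bilabial), /d/ (alveolar), /ɖ/ (retroflex), /ɡ/ (velar), /ɢ/ (uvular).
Gaps, from front to back: bilabial lacks voiceless (/p/); alveolar lacks voiceless (/t/).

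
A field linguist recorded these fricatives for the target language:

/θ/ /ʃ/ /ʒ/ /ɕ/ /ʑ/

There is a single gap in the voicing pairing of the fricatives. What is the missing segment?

Voiceless: /θ/ (dental), /ʃ/ (postalveolar), /ɕ/ (alveolo-palatal).
Voiced: /ʒ/ (postalveolar), /ʑ/ (alveolo-palatal).
The dental row has no voiced member, so the gap is the voiced dental fricative /ð/.

/ð/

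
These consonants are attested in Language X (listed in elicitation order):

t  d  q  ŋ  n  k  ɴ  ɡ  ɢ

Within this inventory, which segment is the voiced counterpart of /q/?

/q/ is a voiceless uvular stop.
The voiced counterpart is a voiced uvular stop — in this inventory, /ɢ/.

/ɢ/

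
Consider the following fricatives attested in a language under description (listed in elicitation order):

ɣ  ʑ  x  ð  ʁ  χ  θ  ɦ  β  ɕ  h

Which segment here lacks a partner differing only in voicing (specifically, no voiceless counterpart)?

Dental: /θ/ ~ /ð/
Alveolo-palatal: /ɕ/ ~ /ʑ/
Velar: /x/ ~ /ɣ/
Uvular: /χ/ ~ /ʁ/
Glottal: /h/ ~ /ɦ/
Bilabial: only /β/ (voiced); no voiceless partner.
So /β/ is the unpaired segment.

/β/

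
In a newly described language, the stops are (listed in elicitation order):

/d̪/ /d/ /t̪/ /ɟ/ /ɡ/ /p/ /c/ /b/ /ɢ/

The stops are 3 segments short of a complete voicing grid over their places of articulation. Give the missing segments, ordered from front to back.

Voiceless: /p/ (bilabial), /t̪/ (dental), /c/ (palatal).
Voiced: /b/ (bilabial), /d̪/ (dental), /d/ (alveolar), /ɟ/ (palatal), /ɡ/ (velar), /ɢ/ (uvular).
Gaps, from front to back: alveolar lacks voiceless (/t/); velar lacks voiceless (/k/); uvular lacks voiceless (/q/).

/t/, /k/, /q/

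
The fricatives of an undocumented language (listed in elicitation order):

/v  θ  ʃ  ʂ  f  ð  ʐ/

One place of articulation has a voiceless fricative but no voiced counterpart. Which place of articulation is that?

postalveolar

labiodental: voiceless /f/, voiced /v/.
dental: voiceless /θ/, voiced /ð/.
postalveolar: voiceless /ʃ/, voiced —.
retroflex: voiceless /ʂ/, voiced /ʐ/.
Every place of articulation has a voiced member except postalveolar, where /ʒ/ would be expected.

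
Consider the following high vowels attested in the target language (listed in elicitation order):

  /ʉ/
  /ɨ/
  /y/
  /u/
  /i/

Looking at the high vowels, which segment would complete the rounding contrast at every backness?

/ɯ/

backness          unrounded  rounded 
front             i         y       
central           ɨ         ʉ       
back              —         u       
The back row has no unrounded member, so the gap is the back unrounded vowel /ɯ/.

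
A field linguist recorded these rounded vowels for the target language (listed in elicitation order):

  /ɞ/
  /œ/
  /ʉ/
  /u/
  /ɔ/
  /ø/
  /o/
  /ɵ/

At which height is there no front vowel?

high

height            front     central   back    
high              —         ʉ         u       
high-mid          ø         ɵ         o       
low-mid           œ         ɞ         ɔ       
Every height has a front member except high, where /y/ would be expected.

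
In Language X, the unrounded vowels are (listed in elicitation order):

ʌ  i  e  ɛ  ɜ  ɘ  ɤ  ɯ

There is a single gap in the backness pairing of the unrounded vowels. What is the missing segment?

/ɨ/

height            front     central   back    
high              i         —         ɯ       
high-mid          e         ɘ         ɤ       
low-mid           ɛ         ɜ         ʌ       
The high row has no central member, so the gap is the high central unrounded vowel /ɨ/.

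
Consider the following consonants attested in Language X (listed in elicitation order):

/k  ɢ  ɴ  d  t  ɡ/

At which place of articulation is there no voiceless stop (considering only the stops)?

Voiceless: /t/ (alveolar), /k/ (velar).
Voiced: /d/ (alveolar), /ɡ/ (velar), /ɢ/ (uvular).
Every place of articulation has a voiceless member except uvular, where /q/ would be expected.

uvular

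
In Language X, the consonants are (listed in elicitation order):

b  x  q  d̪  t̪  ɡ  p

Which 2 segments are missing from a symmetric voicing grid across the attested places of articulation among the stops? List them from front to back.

/k/, /ɢ/

place of articulation  voiceless  voiced  
bilabial          p         b       
dental            t̪        d̪      
velar             —         ɡ       
uvular            q         —       
Gaps, from front to back: velar lacks voiceless (/k/); uvular lacks voiced (/ɢ/).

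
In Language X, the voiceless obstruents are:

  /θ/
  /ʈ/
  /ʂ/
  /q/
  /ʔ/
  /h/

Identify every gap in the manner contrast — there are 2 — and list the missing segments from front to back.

Stop: /ʈ/ (retroflex), /q/ (uvular), /ʔ/ (glottal).
Fricative: /θ/ (dental), /ʂ/ (retroflex), /h/ (glottal).
Gaps, from front to back: dental lacks stop (/t̪/); uvular lacks fricative (/χ/).

/t̪/, /χ/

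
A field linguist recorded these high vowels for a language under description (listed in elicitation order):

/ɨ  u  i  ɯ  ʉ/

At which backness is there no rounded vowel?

front: unrounded /i/, rounded —.
central: unrounded /ɨ/, rounded /ʉ/.
back: unrounded /ɯ/, rounded /u/.
Every backness has a rounded member except front, where /y/ would be expected.

front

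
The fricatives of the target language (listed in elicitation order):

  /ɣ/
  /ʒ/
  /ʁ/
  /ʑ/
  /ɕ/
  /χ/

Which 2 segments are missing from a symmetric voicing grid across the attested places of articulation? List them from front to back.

postalveolar: voiceless —, voiced /ʒ/.
alveolo-palatal: voiceless /ɕ/, voiced /ʑ/.
velar: voiceless —, voiced /ɣ/.
uvular: voiceless /χ/, voiced /ʁ/.
Gaps, from front to back: postalveolar lacks voiceless (/ʃ/); velar lacks voiceless (/x/).

/ʃ/, /x/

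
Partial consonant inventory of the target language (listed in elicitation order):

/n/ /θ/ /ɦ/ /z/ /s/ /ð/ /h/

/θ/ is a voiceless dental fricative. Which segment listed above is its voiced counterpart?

/ð/

The voiced counterpart is a voiced dental fricative — in this inventory, /ð/.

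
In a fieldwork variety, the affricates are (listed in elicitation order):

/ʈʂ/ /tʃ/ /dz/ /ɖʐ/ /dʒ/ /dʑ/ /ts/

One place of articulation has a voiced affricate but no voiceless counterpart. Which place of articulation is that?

alveolo-palatal

alveolar: voiceless /ts/, voiced /dz/.
postalveolar: voiceless /tʃ/, voiced /dʒ/.
retroflex: voiceless /ʈʂ/, voiced /ɖʐ/.
alveolo-palatal: voiceless —, voiced /dʑ/.
Every place of articulation has a voiceless member except alveolo-palatal, where /tɕ/ would be expected.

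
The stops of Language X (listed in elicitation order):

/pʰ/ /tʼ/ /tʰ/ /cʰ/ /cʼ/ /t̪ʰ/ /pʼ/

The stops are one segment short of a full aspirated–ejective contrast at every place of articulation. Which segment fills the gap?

bilabial: aspirated /pʰ/, ejective /pʼ/.
dental: aspirated /t̪ʰ/, ejective —.
alveolar: aspirated /tʰ/, ejective /tʼ/.
palatal: aspirated /cʰ/, ejective /cʼ/.
The dental row has no ejective member, so the gap is the ejective dental stop /t̪ʼ/.

/t̪ʼ/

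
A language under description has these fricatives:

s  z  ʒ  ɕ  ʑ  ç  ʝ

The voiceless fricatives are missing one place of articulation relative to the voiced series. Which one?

alveolar: voiceless /s/, voiced /z/.
postalveolar: voiceless —, voiced /ʒ/.
alveolo-palatal: voiceless /ɕ/, voiced /ʑ/.
palatal: voiceless /ç/, voiced /ʝ/.
Every place of articulation has a voiceless member except postalveolar, where /ʃ/ would be expected.

postalveolar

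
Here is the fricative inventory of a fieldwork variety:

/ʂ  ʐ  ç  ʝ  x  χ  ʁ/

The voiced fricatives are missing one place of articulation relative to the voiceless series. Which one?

velar

place of articulation  voiceless  voiced  
retroflex         ʂ         ʐ       
palatal           ç         ʝ       
velar             x         —       
uvular            χ         ʁ       
Every place of articulation has a voiced member except velar, where /ɣ/ would be expected.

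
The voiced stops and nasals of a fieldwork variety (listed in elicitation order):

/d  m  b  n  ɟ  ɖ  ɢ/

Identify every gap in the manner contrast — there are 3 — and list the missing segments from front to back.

bilabial: oral stop /b/, nasal /m/.
alveolar: oral stop /d/, nasal /n/.
retroflex: oral stop /ɖ/, nasal —.
palatal: oral stop /ɟ/, nasal —.
uvular: oral stop /ɢ/, nasal —.
Gaps, from front to back: retroflex lacks nasal (/ɳ/); palatal lacks nasal (/ɲ/); uvular lacks nasal (/ɴ/).

/ɳ/, /ɲ/, /ɴ/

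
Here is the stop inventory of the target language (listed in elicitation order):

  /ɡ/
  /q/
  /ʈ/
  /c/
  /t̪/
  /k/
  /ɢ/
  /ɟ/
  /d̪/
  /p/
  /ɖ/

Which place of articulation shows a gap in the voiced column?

bilabial: voiceless /p/, voiced —.
dental: voiceless /t̪/, voiced /d̪/.
retroflex: voiceless /ʈ/, voiced /ɖ/.
palatal: voiceless /c/, voiced /ɟ/.
velar: voiceless /k/, voiced /ɡ/.
uvular: voiceless /q/, voiced /ɢ/.
Every place of articulation has a voiced member except bilabial, where /b/ would be expected.

bilabial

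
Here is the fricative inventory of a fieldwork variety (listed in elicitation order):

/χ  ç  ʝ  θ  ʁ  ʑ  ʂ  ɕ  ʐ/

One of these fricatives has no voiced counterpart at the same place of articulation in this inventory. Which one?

/θ/

Retroflex: /ʂ/ ~ /ʐ/
Alveolo-palatal: /ɕ/ ~ /ʑ/
Palatal: /ç/ ~ /ʝ/
Uvular: /χ/ ~ /ʁ/
Dental: only /θ/ (voiceless); no voiced partner.
So /θ/ is the unpaired segment.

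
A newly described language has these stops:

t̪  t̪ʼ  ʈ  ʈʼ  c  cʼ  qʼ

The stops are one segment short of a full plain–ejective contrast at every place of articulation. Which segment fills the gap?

Plain: /t̪/ (dental), /ʈ/ (retroflex), /c/ (palatal).
Ejective: /t̪ʼ/ (dental), /ʈʼ/ (retroflex), /cʼ/ (palatal), /qʼ/ (uvular).
The uvular row has no plain member, so the gap is the plain uvular stop /q/.

/q/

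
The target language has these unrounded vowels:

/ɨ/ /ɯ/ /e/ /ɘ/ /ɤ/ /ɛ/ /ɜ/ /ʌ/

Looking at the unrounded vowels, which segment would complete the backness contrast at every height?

/i/

high: front —, central /ɨ/, back /ɯ/.
high-mid: front /e/, central /ɘ/, back /ɤ/.
low-mid: front /ɛ/, central /ɜ/, back /ʌ/.
The high row has no front member, so the gap is the high front unrounded vowel /i/.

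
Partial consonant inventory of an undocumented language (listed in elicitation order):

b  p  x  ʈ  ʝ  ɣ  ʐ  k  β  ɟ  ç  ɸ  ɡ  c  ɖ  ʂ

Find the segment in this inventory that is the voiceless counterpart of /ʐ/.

/ʐ/ is a voiced retroflex fricative.
The voiceless counterpart is a voiceless retroflex fricative — in this inventory, /ʂ/.

/ʂ/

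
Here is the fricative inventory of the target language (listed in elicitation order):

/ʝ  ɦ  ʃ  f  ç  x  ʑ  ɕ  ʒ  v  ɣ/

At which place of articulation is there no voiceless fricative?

place of articulation  voiceless  voiced  
labiodental       f         v       
postalveolar      ʃ         ʒ       
alveolo-palatal   ɕ         ʑ       
palatal           ç         ʝ       
velar             x         ɣ       
glottal           —         ɦ       
Every place of articulation has a voiceless member except glottal, where /h/ would be expected.

glottal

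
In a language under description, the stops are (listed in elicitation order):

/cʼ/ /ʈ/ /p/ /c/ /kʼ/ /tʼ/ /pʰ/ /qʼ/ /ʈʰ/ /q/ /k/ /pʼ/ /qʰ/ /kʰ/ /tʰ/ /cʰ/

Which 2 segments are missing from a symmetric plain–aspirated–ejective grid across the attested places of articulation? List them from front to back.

bilabial: plain /p/, aspirated /pʰ/, ejective /pʼ/.
alveolar: plain —, aspirated /tʰ/, ejective /tʼ/.
retroflex: plain /ʈ/, aspirated /ʈʰ/, ejective —.
palatal: plain /c/, aspirated /cʰ/, ejective /cʼ/.
velar: plain /k/, aspirated /kʰ/, ejective /kʼ/.
uvular: plain /q/, aspirated /qʰ/, ejective /qʼ/.
Gaps, from front to back: alveolar lacks plain (/t/); retroflex lacks ejective (/ʈʼ/).

/t/, /ʈʼ/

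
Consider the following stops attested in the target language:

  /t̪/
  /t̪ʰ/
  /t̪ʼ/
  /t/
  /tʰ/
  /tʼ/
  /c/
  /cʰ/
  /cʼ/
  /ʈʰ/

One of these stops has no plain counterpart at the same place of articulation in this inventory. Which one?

Dental: /t̪/ ~ /t̪ʰ/ ~ /t̪ʼ/
Alveolar: /t/ ~ /tʰ/ ~ /tʼ/
Palatal: /c/ ~ /cʰ/ ~ /cʼ/
Retroflex: only /ʈʰ/ (aspirated); no plain partner.
So /ʈʰ/ is the unpaired segment.

/ʈʰ/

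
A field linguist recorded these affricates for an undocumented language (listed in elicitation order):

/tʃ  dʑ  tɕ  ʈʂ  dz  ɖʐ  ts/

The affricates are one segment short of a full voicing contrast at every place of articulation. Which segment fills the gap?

place of articulation  voiceless  voiced  
alveolar          ts        dz      
postalveolar      tʃ        —       
retroflex         ʈʂ        ɖʐ      
alveolo-palatal   tɕ        dʑ      
The postalveolar row has no voiced member, so the gap is the voiced postalveolar affricate /dʒ/.

/dʒ/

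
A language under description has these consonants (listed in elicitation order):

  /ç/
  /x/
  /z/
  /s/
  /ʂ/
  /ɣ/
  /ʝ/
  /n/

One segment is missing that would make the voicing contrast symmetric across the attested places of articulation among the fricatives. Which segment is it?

/ʐ/

place of articulation  voiceless  voiced  
alveolar          s         z       
retroflex         ʂ         —       
palatal           ç         ʝ       
velar             x         ɣ       
The retroflex row has no voiced member, so the gap is the voiced retroflex fricative /ʐ/.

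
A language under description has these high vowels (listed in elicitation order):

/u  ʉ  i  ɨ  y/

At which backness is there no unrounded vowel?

back

backness          unrounded  rounded 
front             i         y       
central           ɨ         ʉ       
back              —         u       
Every backness has an unrounded member except back, where /ɯ/ would be expected.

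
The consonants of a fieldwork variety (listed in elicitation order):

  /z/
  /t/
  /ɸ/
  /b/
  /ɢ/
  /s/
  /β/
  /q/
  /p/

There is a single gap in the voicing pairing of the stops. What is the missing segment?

place of articulation  voiceless  voiced  
bilabial          p         b       
alveolar          t         —       
uvular            q         ɢ       
The alveolar row has no voiced member, so the gap is the voiced alveolar stop /d/.

/d/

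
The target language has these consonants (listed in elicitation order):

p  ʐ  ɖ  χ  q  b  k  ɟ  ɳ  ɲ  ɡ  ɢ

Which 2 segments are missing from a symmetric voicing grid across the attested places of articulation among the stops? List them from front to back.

/ʈ/, /c/

place of articulation  voiceless  voiced  
bilabial          p         b       
retroflex         —         ɖ       
palatal           —         ɟ       
velar             k         ɡ       
uvular            q         ɢ       
Gaps, from front to back: retroflex lacks voiceless (/ʈ/); palatal lacks voiceless (/c/).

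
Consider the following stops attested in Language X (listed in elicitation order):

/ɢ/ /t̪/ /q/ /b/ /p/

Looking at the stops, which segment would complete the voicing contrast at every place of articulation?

/d̪/

bilabial: voiceless /p/, voiced /b/.
dental: voiceless /t̪/, voiced —.
uvular: voiceless /q/, voiced /ɢ/.
The dental row has no voiced member, so the gap is the voiced dental stop /d̪/.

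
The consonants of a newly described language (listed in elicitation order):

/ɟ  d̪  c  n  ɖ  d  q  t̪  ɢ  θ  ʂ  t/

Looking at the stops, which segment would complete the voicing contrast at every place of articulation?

/ʈ/

Voiceless: /t̪/ (dental), /t/ (alveolar), /c/ (palatal), /q/ (uvular).
Voiced: /d̪/ (dental), /d/ (alveolar), /ɖ/ (retroflex), /ɟ/ (palatal), /ɢ/ (uvular).
The retroflex row has no voiceless member, so the gap is the voiceless retroflex stop /ʈ/.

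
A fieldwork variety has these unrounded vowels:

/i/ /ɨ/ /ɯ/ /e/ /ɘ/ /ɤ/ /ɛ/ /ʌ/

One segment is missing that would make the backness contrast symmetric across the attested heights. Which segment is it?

high: front /i/, central /ɨ/, back /ɯ/.
high-mid: front /e/, central /ɘ/, back /ɤ/.
low-mid: front /ɛ/, central —, back /ʌ/.
The low-mid row has no central member, so the gap is the low-mid central unrounded vowel /ɜ/.

/ɜ/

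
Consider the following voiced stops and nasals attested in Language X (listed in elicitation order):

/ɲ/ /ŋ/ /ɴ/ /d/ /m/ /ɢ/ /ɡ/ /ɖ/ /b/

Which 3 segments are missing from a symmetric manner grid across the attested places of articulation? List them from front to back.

Oral stop: /b/ (bilabial), /d/ (alveolar), /ɖ/ (retroflex), /ɡ/ (velar), /ɢ/ (uvular).
Nasal: /m/ (bilabial), /ɲ/ (palatal), /ŋ/ (velar), /ɴ/ (uvular).
Gaps, from front to back: alveolar lacks nasal (/n/); retroflex lacks nasal (/ɳ/); palatal lacks oral stop (/ɟ/).

/n/, /ɳ/, /ɟ/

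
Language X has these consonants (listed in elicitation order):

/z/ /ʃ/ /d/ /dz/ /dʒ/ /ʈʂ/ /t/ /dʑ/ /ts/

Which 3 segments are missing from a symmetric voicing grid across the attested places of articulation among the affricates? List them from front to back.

/tʃ/, /ɖʐ/, /tɕ/

place of articulation  voiceless  voiced  
alveolar          ts        dz      
postalveolar      —         dʒ      
retroflex         ʈʂ        —       
alveolo-palatal   —         dʑ      
Gaps, from front to back: postalveolar lacks voiceless (/tʃ/); retroflex lacks voiced (/ɖʐ/); alveolo-palatal lacks voiceless (/tɕ/).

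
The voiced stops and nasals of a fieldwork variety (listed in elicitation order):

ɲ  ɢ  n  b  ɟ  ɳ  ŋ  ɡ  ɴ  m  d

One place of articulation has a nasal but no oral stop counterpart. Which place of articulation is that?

place of articulation  oral stop  nasal   
bilabial          b         m       
alveolar          d         n       
retroflex         —         ɳ       
palatal           ɟ         ɲ       
velar             ɡ         ŋ       
uvular            ɢ         ɴ       
Every place of articulation has an oral stop member except retroflex, where /ɖ/ would be expected.

retroflex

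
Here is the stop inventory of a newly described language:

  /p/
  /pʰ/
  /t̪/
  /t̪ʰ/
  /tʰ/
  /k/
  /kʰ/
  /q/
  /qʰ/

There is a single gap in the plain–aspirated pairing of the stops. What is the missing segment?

/t/

place of articulation  plain     aspirated
bilabial          p         pʰ      
dental            t̪        t̪ʰ     
alveolar          —         tʰ      
velar             k         kʰ      
uvular            q         qʰ      
The alveolar row has no plain member, so the gap is the plain alveolar stop /t/.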